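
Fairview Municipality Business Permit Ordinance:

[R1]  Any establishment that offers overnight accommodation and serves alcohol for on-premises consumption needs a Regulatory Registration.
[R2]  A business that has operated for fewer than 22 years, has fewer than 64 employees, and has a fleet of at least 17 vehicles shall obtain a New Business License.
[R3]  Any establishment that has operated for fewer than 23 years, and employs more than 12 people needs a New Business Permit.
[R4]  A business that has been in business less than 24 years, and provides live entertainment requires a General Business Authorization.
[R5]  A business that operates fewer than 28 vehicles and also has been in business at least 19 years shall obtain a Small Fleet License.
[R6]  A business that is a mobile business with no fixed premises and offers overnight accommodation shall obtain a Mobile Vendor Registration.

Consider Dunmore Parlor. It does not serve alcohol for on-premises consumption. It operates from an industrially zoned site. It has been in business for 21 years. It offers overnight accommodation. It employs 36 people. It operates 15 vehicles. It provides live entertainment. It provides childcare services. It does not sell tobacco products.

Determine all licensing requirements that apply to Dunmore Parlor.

[R1] offers overnight accommodation; does not serve alcohol for on-premises consumption → Regulatory Registration not required.
[R2] years in business 21 < 22; employees 36 < 64; vehicles 15 < 17 → New Business License not required.
[R3] years in business 21 < 23; employees 36 > 12 → New Business Permit required.
[R4] years in business 21 < 24; provides live entertainment → General Business Authorization required.
[R5] vehicles 15 < 28; years in business 21 ≥ 19 → Small Fleet License required.
[R6] operates from an industrially zoned site (not: is a mobile business with no fixed premises); offers overnight accommodation → Mobile Vendor Registration not required.

General Business Authorization, New Business Permit, Small Fleet License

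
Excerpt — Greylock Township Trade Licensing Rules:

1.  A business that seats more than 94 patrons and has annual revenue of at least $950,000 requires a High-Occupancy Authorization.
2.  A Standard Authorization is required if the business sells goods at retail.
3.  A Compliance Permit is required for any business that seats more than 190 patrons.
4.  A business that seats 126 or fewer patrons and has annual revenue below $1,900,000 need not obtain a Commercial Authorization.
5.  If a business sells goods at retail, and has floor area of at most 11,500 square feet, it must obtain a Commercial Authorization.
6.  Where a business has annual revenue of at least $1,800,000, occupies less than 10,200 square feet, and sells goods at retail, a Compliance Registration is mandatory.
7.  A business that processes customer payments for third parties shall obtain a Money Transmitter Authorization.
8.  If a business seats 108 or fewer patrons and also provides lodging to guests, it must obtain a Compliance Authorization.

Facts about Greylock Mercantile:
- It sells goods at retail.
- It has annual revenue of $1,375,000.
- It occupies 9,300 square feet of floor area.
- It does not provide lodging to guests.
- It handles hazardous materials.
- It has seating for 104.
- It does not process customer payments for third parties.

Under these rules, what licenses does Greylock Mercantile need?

1. seating 104 > 94; revenue $1,375,000 ≥ $950,000 → High-Occupancy Authorization required.
2. sells goods at retail → Standard Authorization required.
3. seating 104 ≤ 190 → Compliance Permit not required.
4. seating 104 ≤ 126; revenue $1,375,000 < $1,900,000 → exempt from Commercial Authorization.
5. sells goods at retail; floor area 9,300 square feet ≤ 11,500 square feet → Commercial Authorization required.
6. revenue $1,375,000 < $1,800,000; floor area 9,300 square feet < 10,200 square feet; sells goods at retail → Compliance Registration not required.
7. does not process customer payments for third parties → Money Transmitter Authorization not required.
8. seating 104 ≤ 108; does not provide lodging to guests → Compliance Authorization not required.

High-Occupancy Authorization, Standard Authorization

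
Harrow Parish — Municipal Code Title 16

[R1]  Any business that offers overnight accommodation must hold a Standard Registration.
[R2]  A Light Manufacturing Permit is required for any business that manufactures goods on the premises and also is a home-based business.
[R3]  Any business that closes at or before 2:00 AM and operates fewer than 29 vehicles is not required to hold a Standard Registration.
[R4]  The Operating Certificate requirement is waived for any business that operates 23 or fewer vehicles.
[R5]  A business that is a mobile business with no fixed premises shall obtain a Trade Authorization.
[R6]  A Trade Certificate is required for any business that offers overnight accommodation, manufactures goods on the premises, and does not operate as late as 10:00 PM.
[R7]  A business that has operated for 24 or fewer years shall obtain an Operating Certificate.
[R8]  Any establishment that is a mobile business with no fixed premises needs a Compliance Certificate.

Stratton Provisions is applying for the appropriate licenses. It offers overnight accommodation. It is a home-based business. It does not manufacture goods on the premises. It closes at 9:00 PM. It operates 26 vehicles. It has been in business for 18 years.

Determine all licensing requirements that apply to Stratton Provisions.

Operating Certificate

[R1] offers overnight accommodation → Standard Registration required.
[R2] does not manufacture goods on the premises; is a home-based business → Light Manufacturing Permit not required.
[R3] closes 9:00 PM, at/before 2:00 AM; vehicles 26 < 29 → exempt from Standard Registration.
[R4] vehicles 26 > 23 → Operating Certificate exemption does not apply.
[R5] is a home-based business (not: is a mobile business with no fixed premises) → Trade Authorization not required.
[R6] offers overnight accommodation; does not manufacture goods on the premises; closes 9:00 PM, at/before 10:00 PM → Trade Certificate not required.
[R7] years in business 18 ≤ 24 → Operating Certificate required.
[R8] is a home-based business (not: is a mobile business with no fixed premises) → Compliance Certificate not required.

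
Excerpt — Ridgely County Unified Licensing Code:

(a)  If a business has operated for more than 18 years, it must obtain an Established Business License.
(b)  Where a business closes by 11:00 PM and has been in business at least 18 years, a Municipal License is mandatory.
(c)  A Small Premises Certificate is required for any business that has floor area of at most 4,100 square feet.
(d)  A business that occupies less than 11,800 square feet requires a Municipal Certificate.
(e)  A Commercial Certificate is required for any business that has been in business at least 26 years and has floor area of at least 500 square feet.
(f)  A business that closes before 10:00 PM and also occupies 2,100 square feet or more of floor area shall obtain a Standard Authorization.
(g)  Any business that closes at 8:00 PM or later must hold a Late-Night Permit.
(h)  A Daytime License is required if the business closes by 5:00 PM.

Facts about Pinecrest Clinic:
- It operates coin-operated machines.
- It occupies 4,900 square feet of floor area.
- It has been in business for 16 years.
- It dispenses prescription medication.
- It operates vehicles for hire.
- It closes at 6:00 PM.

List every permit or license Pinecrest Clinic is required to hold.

Municipal Certificate, Standard Authorization

(a) years in business 16 ≤ 18 → Established Business License not required.
(b) closes 6:00 PM, at/before 11:00 PM; years in business 16 < 18 → Municipal License not required.
(c) floor area 4,900 square feet > 4,100 square feet → Small Premises Certificate not required.
(d) floor area 4,900 square feet < 11,800 square feet → Municipal Certificate required.
(e) years in business 16 < 26; floor area 4,900 square feet ≥ 500 square feet → Commercial Certificate not required.
(f) closes 6:00 PM, at/before 10:00 PM; floor area 4,900 square feet ≥ 2,100 square feet → Standard Authorization required.
(g) closes 6:00 PM, at/before 8:00 PM → Late-Night Permit not required.
(h) closes 6:00 PM, after 5:00 PM → Daytime License not required.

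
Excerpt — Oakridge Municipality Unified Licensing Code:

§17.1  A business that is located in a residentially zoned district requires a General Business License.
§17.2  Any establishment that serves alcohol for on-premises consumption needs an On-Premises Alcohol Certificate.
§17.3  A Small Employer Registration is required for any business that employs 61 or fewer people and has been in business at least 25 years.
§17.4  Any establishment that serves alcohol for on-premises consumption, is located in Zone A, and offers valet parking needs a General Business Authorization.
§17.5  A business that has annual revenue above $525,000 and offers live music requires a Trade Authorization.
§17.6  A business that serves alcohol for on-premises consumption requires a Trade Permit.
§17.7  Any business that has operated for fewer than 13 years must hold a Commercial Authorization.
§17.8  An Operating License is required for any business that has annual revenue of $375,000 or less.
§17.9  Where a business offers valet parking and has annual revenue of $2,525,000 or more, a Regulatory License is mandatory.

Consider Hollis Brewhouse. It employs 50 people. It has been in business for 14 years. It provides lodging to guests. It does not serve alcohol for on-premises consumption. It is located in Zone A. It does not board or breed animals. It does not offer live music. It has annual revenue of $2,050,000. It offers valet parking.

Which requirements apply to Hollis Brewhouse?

None

§17.1 is located in Zone A (not: is located in a residentially zoned district) → General Business License not required.
§17.2 does not serve alcohol for on-premises consumption → On-Premises Alcohol Certificate not required.
§17.3 employees 50 ≤ 61; years in business 14 < 25 → Small Employer Registration not required.
§17.4 does not serve alcohol for on-premises consumption; is located in Zone A; offers valet parking → General Business Authorization not required.
§17.5 revenue $2,050,000 > $525,000; does not offer live music → Trade Authorization not required.
§17.6 does not serve alcohol for on-premises consumption → Trade Permit not required.
§17.7 years in business 14 ≥ 13 → Commercial Authorization not required.
§17.8 revenue $2,050,000 > $375,000 → Operating License not required.
§17.9 offers valet parking; revenue $2,050,000 < $2,525,000 → Regulatory License not required.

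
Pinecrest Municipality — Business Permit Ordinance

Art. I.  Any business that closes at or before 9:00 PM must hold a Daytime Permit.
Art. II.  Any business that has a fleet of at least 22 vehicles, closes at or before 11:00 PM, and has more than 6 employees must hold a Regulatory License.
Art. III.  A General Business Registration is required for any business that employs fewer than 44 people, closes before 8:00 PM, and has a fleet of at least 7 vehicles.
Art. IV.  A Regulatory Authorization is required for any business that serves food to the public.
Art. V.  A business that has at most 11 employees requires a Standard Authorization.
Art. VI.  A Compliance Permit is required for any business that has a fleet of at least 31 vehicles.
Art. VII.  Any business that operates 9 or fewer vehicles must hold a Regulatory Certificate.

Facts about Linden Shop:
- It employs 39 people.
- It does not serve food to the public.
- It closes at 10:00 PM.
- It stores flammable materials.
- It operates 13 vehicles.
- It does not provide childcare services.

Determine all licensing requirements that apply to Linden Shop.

Art. I. closes 10:00 PM, after 9:00 PM → Daytime Permit not required.
Art. II. vehicles 13 < 22; closes 10:00 PM, at/before 11:00 PM; employees 39 > 6 → Regulatory License not required.
Art. III. employees 39 < 44; closes 10:00 PM, after 8:00 PM; vehicles 13 ≥ 7 → General Business Registration not required.
Art. IV. does not serve food to the public → Regulatory Authorization not required.
Art. V. employees 39 > 11 → Standard Authorization not required.
Art. VI. vehicles 13 < 31 → Compliance Permit not required.
Art. VII. vehicles 13 > 9 → Regulatory Certificate not required.

None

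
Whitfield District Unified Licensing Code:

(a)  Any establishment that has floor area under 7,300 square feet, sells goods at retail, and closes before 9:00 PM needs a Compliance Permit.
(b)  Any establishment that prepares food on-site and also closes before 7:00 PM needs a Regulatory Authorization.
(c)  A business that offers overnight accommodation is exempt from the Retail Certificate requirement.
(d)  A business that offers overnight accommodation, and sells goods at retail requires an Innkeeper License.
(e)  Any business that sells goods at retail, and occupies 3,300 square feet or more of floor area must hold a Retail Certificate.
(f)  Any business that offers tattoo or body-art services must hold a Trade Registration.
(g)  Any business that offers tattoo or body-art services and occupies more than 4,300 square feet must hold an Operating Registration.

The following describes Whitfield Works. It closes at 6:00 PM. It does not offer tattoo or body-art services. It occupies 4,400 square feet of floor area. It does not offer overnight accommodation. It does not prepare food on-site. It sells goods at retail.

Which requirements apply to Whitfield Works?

Compliance Permit, Retail Certificate

(a) floor area 4,400 square feet < 7,300 square feet; sells goods at retail; closes 6:00 PM, at/before 9:00 PM → Compliance Permit required.
(b) does not prepare food on-site; closes 6:00 PM, at/before 7:00 PM → Regulatory Authorization not required.
(c) does not offer overnight accommodation → Retail Certificate exemption does not apply.
(d) does not offer overnight accommodation; sells goods at retail → Innkeeper License not required.
(e) sells goods at retail; floor area 4,400 square feet ≥ 3,300 square feet → Retail Certificate required.
(f) does not offer tattoo or body-art services → Trade Registration not required.
(g) does not offer tattoo or body-art services; floor area 4,400 square feet > 4,300 square feet → Operating Registration not required.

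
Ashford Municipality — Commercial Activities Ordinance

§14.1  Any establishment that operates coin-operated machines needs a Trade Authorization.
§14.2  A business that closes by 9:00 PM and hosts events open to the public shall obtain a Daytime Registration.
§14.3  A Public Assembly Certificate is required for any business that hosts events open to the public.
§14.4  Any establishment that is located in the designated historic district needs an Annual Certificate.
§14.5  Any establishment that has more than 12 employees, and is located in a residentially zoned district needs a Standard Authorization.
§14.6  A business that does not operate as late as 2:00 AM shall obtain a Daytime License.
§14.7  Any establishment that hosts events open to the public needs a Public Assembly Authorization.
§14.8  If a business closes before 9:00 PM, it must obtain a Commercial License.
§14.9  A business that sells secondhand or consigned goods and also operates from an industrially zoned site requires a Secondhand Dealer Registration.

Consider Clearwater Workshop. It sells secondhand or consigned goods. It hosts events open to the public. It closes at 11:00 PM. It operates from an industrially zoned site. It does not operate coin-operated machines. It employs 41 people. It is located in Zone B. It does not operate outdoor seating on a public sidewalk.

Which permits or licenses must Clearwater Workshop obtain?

Daytime License, Public Assembly Authorization, Public Assembly Certificate, Secondhand Dealer Registration

§14.1 does not operate coin-operated machines → Trade Authorization not required.
§14.2 closes 11:00 PM, after 9:00 PM; hosts events open to the public → Daytime Registration not required.
§14.3 hosts events open to the public → Public Assembly Certificate required.
§14.4 is located in Zone B (not: is located in the designated historic district) → Annual Certificate not required.
§14.5 employees 41 > 12; is located in Zone B (not: is located in a residentially zoned district) → Standard Authorization not required.
§14.6 closes 11:00 PM, at/before 2:00 AM → Daytime License required.
§14.7 hosts events open to the public → Public Assembly Authorization required.
§14.8 closes 11:00 PM, after 9:00 PM → Commercial License not required.
§14.9 sells secondhand or consigned goods; operates from an industrially zoned site → Secondhand Dealer Registration required.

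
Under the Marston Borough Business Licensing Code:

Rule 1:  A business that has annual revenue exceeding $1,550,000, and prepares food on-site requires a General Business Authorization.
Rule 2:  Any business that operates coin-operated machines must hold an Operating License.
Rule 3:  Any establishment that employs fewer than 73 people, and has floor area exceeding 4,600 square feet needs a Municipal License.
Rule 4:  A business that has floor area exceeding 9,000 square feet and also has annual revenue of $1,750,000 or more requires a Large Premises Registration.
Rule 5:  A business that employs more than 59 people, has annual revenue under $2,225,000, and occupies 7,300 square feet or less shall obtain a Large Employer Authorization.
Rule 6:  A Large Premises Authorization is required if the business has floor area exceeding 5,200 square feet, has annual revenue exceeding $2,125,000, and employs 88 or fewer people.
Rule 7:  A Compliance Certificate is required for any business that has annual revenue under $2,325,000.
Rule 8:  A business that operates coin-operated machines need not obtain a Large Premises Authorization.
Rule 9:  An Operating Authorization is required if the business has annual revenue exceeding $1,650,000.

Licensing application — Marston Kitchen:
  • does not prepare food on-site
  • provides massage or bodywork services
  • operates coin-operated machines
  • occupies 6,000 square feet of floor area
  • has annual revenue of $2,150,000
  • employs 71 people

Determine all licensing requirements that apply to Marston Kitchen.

Compliance Certificate, Large Employer Authorization, Municipal License, Operating Authorization, Operating License

Rule 1: revenue $2,150,000 > $1,550,000; does not prepare food on-site → General Business Authorization not required.
Rule 2: operates coin-operated machines → Operating License required.
Rule 3: employees 71 < 73; floor area 6,000 square feet > 4,600 square feet → Municipal License required.
Rule 4: floor area 6,000 square feet ≤ 9,000 square feet; revenue $2,150,000 ≥ $1,750,000 → Large Premises Registration not required.
Rule 5: employees 71 > 59; revenue $2,150,000 < $2,225,000; floor area 6,000 square feet ≤ 7,300 square feet → Large Employer Authorization required.
Rule 6: floor area 6,000 square feet > 5,200 square feet; revenue $2,150,000 > $2,125,000; employees 71 ≤ 88 → Large Premises Authorization required.
Rule 7: revenue $2,150,000 < $2,325,000 → Compliance Certificate required.
Rule 8: operates coin-operated machines → exempt from Large Premises Authorization.
Rule 9: revenue $2,150,000 > $1,650,000 → Operating Authorization required.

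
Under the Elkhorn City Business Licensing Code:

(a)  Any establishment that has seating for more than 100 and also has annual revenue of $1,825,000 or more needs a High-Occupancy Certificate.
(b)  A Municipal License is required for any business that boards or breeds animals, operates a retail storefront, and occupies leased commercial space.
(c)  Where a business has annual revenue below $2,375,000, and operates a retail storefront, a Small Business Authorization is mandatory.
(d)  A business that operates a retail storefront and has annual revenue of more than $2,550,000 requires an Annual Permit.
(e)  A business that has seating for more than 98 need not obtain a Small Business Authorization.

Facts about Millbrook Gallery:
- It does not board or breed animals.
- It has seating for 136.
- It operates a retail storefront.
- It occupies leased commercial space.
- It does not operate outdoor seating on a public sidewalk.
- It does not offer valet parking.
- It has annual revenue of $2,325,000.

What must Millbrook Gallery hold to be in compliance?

High-Occupancy Certificate

(a) seating 136 > 100; revenue $2,325,000 ≥ $1,825,000 → High-Occupancy Certificate required.
(b) does not board or breed animals; operates a retail storefront; occupies leased commercial space → Municipal License not required.
(c) revenue $2,325,000 < $2,375,000; operates a retail storefront → Small Business Authorization required.
(d) operates a retail storefront; revenue $2,325,000 ≤ $2,550,000 → Annual Permit not required.
(e) seating 136 > 98 → exempt from Small Business Authorization.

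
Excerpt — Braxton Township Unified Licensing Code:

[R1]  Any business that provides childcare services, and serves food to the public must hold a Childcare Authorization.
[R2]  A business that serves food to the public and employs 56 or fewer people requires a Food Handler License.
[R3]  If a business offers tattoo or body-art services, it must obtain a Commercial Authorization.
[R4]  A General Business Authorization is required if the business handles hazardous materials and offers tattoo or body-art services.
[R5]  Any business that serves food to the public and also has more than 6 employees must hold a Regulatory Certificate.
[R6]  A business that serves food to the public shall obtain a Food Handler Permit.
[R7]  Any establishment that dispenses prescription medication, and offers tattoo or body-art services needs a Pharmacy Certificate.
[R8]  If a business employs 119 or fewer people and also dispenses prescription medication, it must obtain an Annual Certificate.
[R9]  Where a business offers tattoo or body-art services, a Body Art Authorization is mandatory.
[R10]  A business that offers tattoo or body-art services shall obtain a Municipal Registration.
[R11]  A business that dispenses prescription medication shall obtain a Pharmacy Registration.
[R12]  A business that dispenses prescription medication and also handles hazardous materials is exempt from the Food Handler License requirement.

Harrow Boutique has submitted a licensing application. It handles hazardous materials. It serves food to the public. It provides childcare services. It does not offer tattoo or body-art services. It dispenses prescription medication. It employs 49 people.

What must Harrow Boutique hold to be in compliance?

Annual Certificate, Childcare Authorization, Food Handler Permit, Pharmacy Registration, Regulatory Certificate

[R1] provides childcare services; serves food to the public → Childcare Authorization required.
[R2] serves food to the public; employees 49 ≤ 56 → Food Handler License required.
[R3] does not offer tattoo or body-art services → Commercial Authorization not required.
[R4] handles hazardous materials; does not offer tattoo or body-art services → General Business Authorization not required.
[R5] serves food to the public; employees 49 > 6 → Regulatory Certificate required.
[R6] serves food to the public → Food Handler Permit required.
[R7] dispenses prescription medication; does not offer tattoo or body-art services → Pharmacy Certificate not required.
[R8] employees 49 ≤ 119; dispenses prescription medication → Annual Certificate required.
[R9] does not offer tattoo or body-art services → Body Art Authorization not required.
[R10] does not offer tattoo or body-art services → Municipal Registration not required.
[R11] dispenses prescription medication → Pharmacy Registration required.
[R12] dispenses prescription medication; handles hazardous materials → exempt from Food Handler License.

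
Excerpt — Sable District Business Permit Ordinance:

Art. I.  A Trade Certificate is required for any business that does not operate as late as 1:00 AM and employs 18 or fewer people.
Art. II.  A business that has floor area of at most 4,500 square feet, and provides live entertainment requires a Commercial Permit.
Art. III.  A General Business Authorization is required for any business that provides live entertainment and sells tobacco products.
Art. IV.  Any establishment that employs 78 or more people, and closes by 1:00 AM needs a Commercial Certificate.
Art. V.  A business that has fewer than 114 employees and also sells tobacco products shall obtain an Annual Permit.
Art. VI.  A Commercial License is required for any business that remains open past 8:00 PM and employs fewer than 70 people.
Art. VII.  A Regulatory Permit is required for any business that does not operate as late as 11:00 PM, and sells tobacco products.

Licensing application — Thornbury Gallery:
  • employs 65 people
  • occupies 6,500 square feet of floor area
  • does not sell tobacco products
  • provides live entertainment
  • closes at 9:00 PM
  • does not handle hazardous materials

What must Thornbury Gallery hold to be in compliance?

Art. I. closes 9:00 PM, at/before 1:00 AM; employees 65 > 18 → Trade Certificate not required.
Art. II. floor area 6,500 square feet > 4,500 square feet; provides live entertainment → Commercial Permit not required.
Art. III. provides live entertainment; does not sell tobacco products → General Business Authorization not required.
Art. IV. employees 65 < 78; closes 9:00 PM, at/before 1:00 AM → Commercial Certificate not required.
Art. V. employees 65 < 114; does not sell tobacco products → Annual Permit not required.
Art. VI. closes 9:00 PM, after 8:00 PM; employees 65 < 70 → Commercial License required.
Art. VII. closes 9:00 PM, at/before 11:00 PM; does not sell tobacco products → Regulatory Permit not required.

Commercial License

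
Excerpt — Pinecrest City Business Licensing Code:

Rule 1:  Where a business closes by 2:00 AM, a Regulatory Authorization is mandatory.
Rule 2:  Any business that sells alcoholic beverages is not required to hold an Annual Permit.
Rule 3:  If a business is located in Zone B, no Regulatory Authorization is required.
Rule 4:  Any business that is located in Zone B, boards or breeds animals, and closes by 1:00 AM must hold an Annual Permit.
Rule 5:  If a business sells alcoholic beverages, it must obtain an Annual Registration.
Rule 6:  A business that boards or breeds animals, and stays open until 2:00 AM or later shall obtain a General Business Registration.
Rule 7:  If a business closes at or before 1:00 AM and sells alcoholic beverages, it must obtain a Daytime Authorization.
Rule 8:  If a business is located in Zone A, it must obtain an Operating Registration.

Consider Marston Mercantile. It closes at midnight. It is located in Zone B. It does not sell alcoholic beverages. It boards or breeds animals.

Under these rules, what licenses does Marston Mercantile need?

Rule 1: closes midnight, at/before 2:00 AM → Regulatory Authorization required.
Rule 2: does not sell alcoholic beverages → Annual Permit exemption does not apply.
Rule 3: is located in Zone B → exempt from Regulatory Authorization.
Rule 4: is located in Zone B; boards or breeds animals; closes midnight, at/before 1:00 AM → Annual Permit required.
Rule 5: does not sell alcoholic beverages → Annual Registration not required.
Rule 6: boards or breeds animals; closes midnight, at/before 2:00 AM → General Business Registration not required.
Rule 7: closes midnight, at/before 1:00 AM; does not sell alcoholic beverages → Daytime Authorization not required.
Rule 8: is located in Zone B (not: is located in Zone A) → Operating Registration not required.

Annual Permit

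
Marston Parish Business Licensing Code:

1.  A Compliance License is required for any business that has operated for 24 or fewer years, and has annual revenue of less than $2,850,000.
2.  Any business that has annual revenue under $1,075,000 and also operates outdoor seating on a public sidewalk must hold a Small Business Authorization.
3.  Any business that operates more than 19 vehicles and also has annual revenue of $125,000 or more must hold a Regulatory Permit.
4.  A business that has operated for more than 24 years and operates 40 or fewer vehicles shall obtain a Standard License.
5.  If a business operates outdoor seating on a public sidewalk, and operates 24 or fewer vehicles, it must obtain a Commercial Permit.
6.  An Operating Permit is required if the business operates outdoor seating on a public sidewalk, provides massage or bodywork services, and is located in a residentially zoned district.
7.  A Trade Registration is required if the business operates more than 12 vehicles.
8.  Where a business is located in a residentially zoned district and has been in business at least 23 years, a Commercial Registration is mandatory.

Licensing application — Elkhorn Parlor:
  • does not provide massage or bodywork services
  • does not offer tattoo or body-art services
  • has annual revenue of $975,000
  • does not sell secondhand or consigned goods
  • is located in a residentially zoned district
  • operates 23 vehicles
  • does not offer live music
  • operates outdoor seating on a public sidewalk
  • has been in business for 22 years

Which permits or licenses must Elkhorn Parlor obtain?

1. years in business 22 ≤ 24; revenue $975,000 < $2,850,000 → Compliance License required.
2. revenue $975,000 < $1,075,000; operates outdoor seating on a public sidewalk → Small Business Authorization required.
3. vehicles 23 > 19; revenue $975,000 ≥ $125,000 → Regulatory Permit required.
4. years in business 22 ≤ 24; vehicles 23 ≤ 40 → Standard License not required.
5. operates outdoor seating on a public sidewalk; vehicles 23 ≤ 24 → Commercial Permit required.
6. operates outdoor seating on a public sidewalk; does not provide massage or bodywork services; is located in a residentially zoned district → Operating Permit not required.
7. vehicles 23 > 12 → Trade Registration required.
8. is located in a residentially zoned district; years in business 22 < 23 → Commercial Registration not required.

Commercial Permit, Compliance License, Regulatory Permit, Small Business Authorization, Trade Registration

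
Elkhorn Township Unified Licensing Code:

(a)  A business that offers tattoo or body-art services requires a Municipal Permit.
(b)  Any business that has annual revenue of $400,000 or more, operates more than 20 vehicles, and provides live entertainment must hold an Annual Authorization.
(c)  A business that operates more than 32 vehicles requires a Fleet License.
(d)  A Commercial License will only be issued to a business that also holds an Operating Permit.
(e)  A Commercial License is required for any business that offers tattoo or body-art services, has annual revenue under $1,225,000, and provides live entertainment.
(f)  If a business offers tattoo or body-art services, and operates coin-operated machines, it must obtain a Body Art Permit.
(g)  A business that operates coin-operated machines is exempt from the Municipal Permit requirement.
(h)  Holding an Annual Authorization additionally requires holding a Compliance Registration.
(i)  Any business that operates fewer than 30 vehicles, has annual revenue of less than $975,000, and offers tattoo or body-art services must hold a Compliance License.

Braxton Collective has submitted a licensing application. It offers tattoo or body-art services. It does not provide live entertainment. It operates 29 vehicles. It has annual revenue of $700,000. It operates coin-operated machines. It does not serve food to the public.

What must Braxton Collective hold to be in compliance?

(a) offers tattoo or body-art services → Municipal Permit required.
(b) revenue $700,000 ≥ $400,000; vehicles 29 > 20; does not provide live entertainment → Annual Authorization not required.
(c) vehicles 29 ≤ 32 → Fleet License not required.
(d) Commercial License is not required → no effect.
(e) offers tattoo or body-art services; revenue $700,000 < $1,225,000; does not provide live entertainment → Commercial License not required.
(f) offers tattoo or body-art services; operates coin-operated machines → Body Art Permit required.
(g) operates coin-operated machines → exempt from Municipal Permit.
(h) Annual Authorization is not required → no effect.
(i) vehicles 29 < 30; revenue $700,000 < $975,000; offers tattoo or body-art services → Compliance License required.

Body Art Permit, Compliance License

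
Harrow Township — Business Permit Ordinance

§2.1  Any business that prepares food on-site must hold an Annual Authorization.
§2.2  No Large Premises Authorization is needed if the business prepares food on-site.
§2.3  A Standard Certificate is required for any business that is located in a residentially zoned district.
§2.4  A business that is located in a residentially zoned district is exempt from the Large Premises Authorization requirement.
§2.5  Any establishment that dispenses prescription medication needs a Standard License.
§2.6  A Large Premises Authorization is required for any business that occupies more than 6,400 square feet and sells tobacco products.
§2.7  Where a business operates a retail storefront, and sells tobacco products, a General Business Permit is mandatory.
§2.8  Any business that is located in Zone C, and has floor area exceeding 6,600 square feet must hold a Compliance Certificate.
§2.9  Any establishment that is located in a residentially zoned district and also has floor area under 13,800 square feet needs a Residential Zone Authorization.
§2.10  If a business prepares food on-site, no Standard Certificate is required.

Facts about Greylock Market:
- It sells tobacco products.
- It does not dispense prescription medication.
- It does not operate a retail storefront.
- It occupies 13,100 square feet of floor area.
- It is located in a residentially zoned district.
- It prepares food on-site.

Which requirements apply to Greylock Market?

Annual Authorization, Residential Zone Authorization

§2.1 prepares food on-site → Annual Authorization required.
§2.2 prepares food on-site → exempt from Large Premises Authorization.
§2.3 is located in a residentially zoned district → Standard Certificate required.
§2.4 is located in a residentially zoned district → exempt from Large Premises Authorization.
§2.5 does not dispense prescription medication → Standard License not required.
§2.6 floor area 13,100 square feet > 6,400 square feet; sells tobacco products → Large Premises Authorization required.
§2.7 does not operate a retail storefront; sells tobacco products → General Business Permit not required.
§2.8 is located in a residentially zoned district (not: is located in Zone C); floor area 13,100 square feet > 6,600 square feet → Compliance Certificate not required.
§2.9 is located in a residentially zoned district; floor area 13,100 square feet < 13,800 square feet → Residential Zone Authorization required.
§2.10 prepares food on-site → exempt from Standard Certificate.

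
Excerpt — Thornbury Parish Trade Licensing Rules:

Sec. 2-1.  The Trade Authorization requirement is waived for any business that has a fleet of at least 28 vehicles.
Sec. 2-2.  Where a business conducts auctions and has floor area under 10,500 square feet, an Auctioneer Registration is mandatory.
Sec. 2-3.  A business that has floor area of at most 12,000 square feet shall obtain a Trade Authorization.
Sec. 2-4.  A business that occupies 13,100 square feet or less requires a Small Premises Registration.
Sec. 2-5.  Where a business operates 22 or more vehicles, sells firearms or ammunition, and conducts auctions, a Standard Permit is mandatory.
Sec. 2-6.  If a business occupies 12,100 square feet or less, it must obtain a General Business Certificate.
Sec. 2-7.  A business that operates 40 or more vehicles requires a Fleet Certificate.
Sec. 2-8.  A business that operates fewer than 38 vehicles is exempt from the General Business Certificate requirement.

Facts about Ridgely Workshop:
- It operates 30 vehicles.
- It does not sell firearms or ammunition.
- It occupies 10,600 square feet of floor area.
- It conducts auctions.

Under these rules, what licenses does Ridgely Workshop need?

Sec. 2-1. vehicles 30 ≥ 28 → exempt from Trade Authorization.
Sec. 2-2. conducts auctions; floor area 10,600 square feet ≥ 10,500 square feet → Auctioneer Registration not required.
Sec. 2-3. floor area 10,600 square feet ≤ 12,000 square feet → Trade Authorization required.
Sec. 2-4. floor area 10,600 square feet ≤ 13,100 square feet → Small Premises Registration required.
Sec. 2-5. vehicles 30 ≥ 22; does not sell firearms or ammunition; conducts auctions → Standard Permit not required.
Sec. 2-6. floor area 10,600 square feet ≤ 12,100 square feet → General Business Certificate required.
Sec. 2-7. vehicles 30 < 40 → Fleet Certificate not required.
Sec. 2-8. vehicles 30 < 38 → exempt from General Business Certificate.

Small Premises Registration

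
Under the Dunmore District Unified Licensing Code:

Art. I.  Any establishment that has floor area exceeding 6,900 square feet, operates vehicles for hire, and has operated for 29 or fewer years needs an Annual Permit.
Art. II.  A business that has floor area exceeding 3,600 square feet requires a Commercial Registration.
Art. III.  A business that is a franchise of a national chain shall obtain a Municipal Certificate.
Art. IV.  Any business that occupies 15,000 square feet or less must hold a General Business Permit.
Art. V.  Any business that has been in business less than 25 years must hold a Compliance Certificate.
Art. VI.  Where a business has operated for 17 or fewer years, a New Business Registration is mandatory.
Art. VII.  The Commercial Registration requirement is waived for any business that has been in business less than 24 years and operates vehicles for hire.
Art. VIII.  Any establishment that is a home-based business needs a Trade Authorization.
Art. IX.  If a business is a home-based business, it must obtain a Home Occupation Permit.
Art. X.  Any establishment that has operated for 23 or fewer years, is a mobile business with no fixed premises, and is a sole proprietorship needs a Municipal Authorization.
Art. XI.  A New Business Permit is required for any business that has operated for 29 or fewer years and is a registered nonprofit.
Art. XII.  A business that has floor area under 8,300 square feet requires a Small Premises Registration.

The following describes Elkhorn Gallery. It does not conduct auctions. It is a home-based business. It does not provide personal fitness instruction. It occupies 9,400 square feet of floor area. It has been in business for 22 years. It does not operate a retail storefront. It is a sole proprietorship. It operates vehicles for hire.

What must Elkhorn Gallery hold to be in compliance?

Annual Permit, Compliance Certificate, General Business Permit, Home Occupation Permit, Trade Authorization

Art. I. floor area 9,400 square feet > 6,900 square feet; operates vehicles for hire; years in business 22 ≤ 29 → Annual Permit required.
Art. II. floor area 9,400 square feet > 3,600 square feet → Commercial Registration required.
Art. III. is a sole proprietorship (not: is a franchise of a national chain) → Municipal Certificate not required.
Art. IV. floor area 9,400 square feet ≤ 15,000 square feet → General Business Permit required.
Art. V. years in business 22 < 25 → Compliance Certificate required.
Art. VI. years in business 22 > 17 → New Business Registration not required.
Art. VII. years in business 22 < 24; operates vehicles for hire → exempt from Commercial Registration.
Art. VIII. is a home-based business → Trade Authorization required.
Art. IX. is a home-based business → Home Occupation Permit required.
Art. X. years in business 22 ≤ 23; is a home-based business (not: is a mobile business with no fixed premises); is a sole proprietorship → Municipal Authorization not required.
Art. XI. years in business 22 ≤ 29; is a sole proprietorship (not: is a registered nonprofit) → New Business Permit not required.
Art. XII. floor area 9,400 square feet ≥ 8,300 square feet → Small Premises Registration not required.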